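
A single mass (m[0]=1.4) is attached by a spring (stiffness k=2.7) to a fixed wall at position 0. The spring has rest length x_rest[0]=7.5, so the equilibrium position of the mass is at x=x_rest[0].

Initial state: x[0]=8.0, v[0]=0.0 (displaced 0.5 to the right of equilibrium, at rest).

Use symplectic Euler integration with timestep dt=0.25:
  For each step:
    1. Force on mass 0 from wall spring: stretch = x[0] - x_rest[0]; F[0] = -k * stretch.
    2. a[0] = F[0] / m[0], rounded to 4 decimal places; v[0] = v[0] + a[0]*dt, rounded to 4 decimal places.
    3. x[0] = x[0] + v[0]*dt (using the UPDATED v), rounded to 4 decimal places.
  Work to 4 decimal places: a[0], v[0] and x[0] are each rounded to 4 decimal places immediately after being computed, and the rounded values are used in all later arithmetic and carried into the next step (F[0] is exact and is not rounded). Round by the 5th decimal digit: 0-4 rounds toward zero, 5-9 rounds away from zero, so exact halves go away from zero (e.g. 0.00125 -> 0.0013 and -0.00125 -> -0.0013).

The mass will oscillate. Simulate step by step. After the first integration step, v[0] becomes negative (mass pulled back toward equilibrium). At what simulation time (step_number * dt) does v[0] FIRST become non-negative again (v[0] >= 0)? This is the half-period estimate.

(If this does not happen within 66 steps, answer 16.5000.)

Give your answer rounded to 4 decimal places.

Step 0: x=[8.0000] v=[0.0000]
Step 1: x=[7.9397] v=[-0.2411]
Step 2: x=[7.8264] v=[-0.4531]
Step 3: x=[7.6738] v=[-0.6105]
Step 4: x=[7.5002] v=[-0.6943]
Step 5: x=[7.3266] v=[-0.6944]
Step 6: x=[7.1739] v=[-0.6108]
Step 7: x=[7.0605] v=[-0.4536]
Step 8: x=[7.0001] v=[-0.2417]
Step 9: x=[6.9999] v=[-0.0007]
Step 10: x=[7.0600] v=[0.2404]
First v>=0 after going negative at step 10, time=2.5000

Answer: 2.5000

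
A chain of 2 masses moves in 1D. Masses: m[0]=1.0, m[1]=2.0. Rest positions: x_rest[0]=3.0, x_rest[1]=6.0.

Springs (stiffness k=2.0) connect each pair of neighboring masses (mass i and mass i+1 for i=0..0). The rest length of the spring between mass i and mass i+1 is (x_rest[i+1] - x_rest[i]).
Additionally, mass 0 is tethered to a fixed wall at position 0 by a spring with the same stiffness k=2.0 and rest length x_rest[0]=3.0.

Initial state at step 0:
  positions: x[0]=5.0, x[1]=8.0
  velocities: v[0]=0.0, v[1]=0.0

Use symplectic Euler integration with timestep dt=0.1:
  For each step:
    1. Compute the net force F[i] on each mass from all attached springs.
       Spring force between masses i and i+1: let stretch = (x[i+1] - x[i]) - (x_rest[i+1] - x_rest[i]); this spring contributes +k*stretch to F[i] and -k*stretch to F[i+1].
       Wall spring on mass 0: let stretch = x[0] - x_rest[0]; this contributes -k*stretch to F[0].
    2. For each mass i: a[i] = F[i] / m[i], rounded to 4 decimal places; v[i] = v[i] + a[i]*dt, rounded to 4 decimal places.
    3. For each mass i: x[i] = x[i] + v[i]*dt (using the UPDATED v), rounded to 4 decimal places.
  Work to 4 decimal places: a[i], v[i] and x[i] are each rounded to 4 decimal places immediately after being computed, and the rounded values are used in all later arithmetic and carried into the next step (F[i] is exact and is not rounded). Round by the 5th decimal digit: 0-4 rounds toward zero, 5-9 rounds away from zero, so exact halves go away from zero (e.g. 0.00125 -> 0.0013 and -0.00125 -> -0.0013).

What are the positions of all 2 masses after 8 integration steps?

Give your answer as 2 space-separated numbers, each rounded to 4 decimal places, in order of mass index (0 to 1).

Step 0: x=[5.0000 8.0000] v=[0.0000 0.0000]
Step 1: x=[4.9600 8.0000] v=[-0.4000 0.0000]
Step 2: x=[4.8816 7.9996] v=[-0.7840 -0.0040]
Step 3: x=[4.7679 7.9980] v=[-1.1367 -0.0158]
Step 4: x=[4.6235 7.9941] v=[-1.4443 -0.0388]
Step 5: x=[4.4540 7.9865] v=[-1.6949 -0.0759]
Step 6: x=[4.2661 7.9736] v=[-1.8792 -0.1292]
Step 7: x=[4.0670 7.9536] v=[-1.9909 -0.2000]
Step 8: x=[3.8643 7.9247] v=[-2.0270 -0.2887]

Answer: 3.8643 7.9247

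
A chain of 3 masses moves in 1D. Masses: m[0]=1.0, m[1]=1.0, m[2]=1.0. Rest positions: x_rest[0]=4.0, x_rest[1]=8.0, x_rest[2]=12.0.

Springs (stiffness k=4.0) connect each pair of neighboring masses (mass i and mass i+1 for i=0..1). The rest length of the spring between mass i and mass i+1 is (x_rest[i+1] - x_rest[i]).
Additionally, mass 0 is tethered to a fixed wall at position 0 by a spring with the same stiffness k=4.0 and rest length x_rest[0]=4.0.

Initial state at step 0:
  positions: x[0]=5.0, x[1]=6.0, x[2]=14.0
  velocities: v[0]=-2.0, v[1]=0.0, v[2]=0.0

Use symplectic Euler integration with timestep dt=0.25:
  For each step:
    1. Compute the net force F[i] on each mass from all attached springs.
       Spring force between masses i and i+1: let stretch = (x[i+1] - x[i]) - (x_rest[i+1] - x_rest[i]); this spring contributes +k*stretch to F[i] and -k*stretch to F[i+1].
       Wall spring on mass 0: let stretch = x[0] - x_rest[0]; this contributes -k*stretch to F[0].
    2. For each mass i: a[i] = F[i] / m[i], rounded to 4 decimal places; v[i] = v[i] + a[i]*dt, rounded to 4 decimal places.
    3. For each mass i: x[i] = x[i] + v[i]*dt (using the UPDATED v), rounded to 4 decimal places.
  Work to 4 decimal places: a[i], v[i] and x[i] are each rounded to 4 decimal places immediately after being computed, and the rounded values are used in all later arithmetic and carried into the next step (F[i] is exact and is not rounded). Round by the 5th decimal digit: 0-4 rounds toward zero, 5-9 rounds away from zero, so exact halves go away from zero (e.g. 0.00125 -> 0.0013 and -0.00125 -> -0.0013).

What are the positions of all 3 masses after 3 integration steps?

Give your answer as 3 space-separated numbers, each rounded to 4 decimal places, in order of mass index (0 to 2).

Answer: 2.2188 10.3438 10.8906

Derivation:
Step 0: x=[5.0000 6.0000 14.0000] v=[-2.0000 0.0000 0.0000]
Step 1: x=[3.5000 7.7500 13.0000] v=[-6.0000 7.0000 -4.0000]
Step 2: x=[2.1875 9.7500 11.6875] v=[-5.2500 8.0000 -5.2500]
Step 3: x=[2.2188 10.3438 10.8906] v=[0.1250 2.3750 -3.1875]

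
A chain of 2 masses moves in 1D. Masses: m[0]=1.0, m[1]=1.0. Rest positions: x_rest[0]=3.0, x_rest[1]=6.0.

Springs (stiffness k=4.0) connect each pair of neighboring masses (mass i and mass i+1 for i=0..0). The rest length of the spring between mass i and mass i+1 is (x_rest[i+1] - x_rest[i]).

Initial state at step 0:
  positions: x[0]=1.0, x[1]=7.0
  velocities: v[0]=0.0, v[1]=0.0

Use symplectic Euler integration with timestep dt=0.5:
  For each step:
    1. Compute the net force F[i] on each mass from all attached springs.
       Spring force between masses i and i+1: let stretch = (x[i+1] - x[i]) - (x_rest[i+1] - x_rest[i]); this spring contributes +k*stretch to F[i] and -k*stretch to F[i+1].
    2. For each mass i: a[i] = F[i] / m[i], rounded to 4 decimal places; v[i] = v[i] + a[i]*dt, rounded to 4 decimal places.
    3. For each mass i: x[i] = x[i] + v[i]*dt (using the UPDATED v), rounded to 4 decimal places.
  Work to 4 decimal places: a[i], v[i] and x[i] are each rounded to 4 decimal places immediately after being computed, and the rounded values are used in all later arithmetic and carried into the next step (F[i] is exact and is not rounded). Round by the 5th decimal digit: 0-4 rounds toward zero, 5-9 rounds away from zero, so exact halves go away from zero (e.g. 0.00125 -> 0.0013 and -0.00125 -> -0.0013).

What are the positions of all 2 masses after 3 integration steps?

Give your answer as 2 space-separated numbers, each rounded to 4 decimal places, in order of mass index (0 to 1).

Step 0: x=[1.0000 7.0000] v=[0.0000 0.0000]
Step 1: x=[4.0000 4.0000] v=[6.0000 -6.0000]
Step 2: x=[4.0000 4.0000] v=[0.0000 0.0000]
Step 3: x=[1.0000 7.0000] v=[-6.0000 6.0000]

Answer: 1.0000 7.0000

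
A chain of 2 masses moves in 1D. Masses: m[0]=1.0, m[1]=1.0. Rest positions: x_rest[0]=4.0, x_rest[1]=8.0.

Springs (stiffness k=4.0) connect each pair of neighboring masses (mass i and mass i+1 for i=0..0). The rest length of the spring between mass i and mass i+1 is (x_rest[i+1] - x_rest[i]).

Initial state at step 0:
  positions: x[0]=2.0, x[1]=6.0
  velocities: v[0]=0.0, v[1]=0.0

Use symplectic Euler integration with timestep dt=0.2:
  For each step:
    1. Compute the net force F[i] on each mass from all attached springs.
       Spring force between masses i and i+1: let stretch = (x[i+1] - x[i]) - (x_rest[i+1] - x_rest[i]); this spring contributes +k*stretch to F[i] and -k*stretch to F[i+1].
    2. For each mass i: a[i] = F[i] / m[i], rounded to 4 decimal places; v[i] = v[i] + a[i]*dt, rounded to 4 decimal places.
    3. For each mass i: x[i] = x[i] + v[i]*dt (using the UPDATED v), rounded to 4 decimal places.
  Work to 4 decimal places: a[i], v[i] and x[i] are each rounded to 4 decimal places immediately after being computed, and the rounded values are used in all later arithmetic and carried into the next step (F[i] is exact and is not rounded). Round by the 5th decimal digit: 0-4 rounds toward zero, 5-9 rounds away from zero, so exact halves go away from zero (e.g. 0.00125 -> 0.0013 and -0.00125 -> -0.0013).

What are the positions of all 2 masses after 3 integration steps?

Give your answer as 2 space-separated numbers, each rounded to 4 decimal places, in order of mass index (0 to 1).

Step 0: x=[2.0000 6.0000] v=[0.0000 0.0000]
Step 1: x=[2.0000 6.0000] v=[0.0000 0.0000]
Step 2: x=[2.0000 6.0000] v=[0.0000 0.0000]
Step 3: x=[2.0000 6.0000] v=[0.0000 0.0000]

Answer: 2.0000 6.0000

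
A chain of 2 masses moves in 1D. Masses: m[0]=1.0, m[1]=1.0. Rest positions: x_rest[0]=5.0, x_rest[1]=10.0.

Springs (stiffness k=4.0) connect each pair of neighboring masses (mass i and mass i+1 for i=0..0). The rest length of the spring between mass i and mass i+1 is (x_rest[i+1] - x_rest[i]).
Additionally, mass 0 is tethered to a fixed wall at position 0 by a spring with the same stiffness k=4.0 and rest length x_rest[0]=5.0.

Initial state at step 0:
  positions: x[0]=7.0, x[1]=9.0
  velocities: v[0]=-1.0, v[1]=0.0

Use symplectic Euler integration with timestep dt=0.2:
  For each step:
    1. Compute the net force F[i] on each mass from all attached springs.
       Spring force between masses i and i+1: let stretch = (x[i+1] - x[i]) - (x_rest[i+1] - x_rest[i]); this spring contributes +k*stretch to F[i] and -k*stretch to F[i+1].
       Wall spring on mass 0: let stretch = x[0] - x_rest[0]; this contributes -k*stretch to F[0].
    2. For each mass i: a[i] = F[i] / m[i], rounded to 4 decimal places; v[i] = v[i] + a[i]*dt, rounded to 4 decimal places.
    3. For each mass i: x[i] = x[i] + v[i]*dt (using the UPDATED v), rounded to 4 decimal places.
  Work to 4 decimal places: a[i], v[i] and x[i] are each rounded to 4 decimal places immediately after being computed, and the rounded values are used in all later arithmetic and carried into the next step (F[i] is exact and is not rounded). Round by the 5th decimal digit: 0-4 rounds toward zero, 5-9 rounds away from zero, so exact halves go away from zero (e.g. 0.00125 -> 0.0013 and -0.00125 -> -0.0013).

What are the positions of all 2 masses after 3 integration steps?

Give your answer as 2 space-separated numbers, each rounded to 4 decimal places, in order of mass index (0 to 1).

Answer: 3.3551 10.8294

Derivation:
Step 0: x=[7.0000 9.0000] v=[-1.0000 0.0000]
Step 1: x=[6.0000 9.4800] v=[-5.0000 2.4000]
Step 2: x=[4.5968 10.2032] v=[-7.0160 3.6160]
Step 3: x=[3.3551 10.8294] v=[-6.2083 3.1309]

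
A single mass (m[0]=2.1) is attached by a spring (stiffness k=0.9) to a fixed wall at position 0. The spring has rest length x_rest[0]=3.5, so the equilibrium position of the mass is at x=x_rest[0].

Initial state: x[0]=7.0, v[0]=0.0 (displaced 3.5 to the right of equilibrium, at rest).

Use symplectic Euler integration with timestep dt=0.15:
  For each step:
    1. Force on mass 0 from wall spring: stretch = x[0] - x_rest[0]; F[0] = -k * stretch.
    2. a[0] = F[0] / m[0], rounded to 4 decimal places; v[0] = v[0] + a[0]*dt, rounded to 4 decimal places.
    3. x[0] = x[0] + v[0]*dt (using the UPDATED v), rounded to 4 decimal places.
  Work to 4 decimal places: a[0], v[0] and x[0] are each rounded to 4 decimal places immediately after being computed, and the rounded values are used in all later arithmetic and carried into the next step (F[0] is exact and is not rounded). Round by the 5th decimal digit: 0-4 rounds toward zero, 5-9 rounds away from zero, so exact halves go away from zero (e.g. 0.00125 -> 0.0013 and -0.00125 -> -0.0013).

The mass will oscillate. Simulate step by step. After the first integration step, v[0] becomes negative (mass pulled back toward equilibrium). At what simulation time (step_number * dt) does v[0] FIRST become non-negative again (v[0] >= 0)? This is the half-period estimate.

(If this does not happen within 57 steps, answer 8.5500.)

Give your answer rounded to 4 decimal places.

Answer: 4.8000

Derivation:
Step 0: x=[7.0000] v=[0.0000]
Step 1: x=[6.9663] v=[-0.2250]
Step 2: x=[6.8991] v=[-0.4478]
Step 3: x=[6.7992] v=[-0.6663]
Step 4: x=[6.6674] v=[-0.8784]
Step 5: x=[6.5051] v=[-1.0820]
Step 6: x=[6.3138] v=[-1.2752]
Step 7: x=[6.0954] v=[-1.4561]
Step 8: x=[5.8520] v=[-1.6229]
Step 9: x=[5.5859] v=[-1.7741]
Step 10: x=[5.2997] v=[-1.9082]
Step 11: x=[4.9961] v=[-2.0239]
Step 12: x=[4.6781] v=[-2.1201]
Step 13: x=[4.3487] v=[-2.1958]
Step 14: x=[4.0111] v=[-2.2504]
Step 15: x=[3.6686] v=[-2.2833]
Step 16: x=[3.3245] v=[-2.2941]
Step 17: x=[2.9821] v=[-2.2828]
Step 18: x=[2.6447] v=[-2.2495]
Step 19: x=[2.3155] v=[-2.1945]
Step 20: x=[1.9977] v=[-2.1184]
Step 21: x=[1.6944] v=[-2.0218]
Step 22: x=[1.4085] v=[-1.9057]
Step 23: x=[1.1428] v=[-1.7712]
Step 24: x=[0.8998] v=[-1.6197]
Step 25: x=[0.6819] v=[-1.4525]
Step 26: x=[0.4912] v=[-1.2713]
Step 27: x=[0.3295] v=[-1.0779]
Step 28: x=[0.1984] v=[-0.8741]
Step 29: x=[0.0991] v=[-0.6619]
Step 30: x=[0.0326] v=[-0.4433]
Step 31: x=[-0.0005] v=[-0.2204]
Step 32: x=[0.0002] v=[0.0046]
First v>=0 after going negative at step 32, time=4.8000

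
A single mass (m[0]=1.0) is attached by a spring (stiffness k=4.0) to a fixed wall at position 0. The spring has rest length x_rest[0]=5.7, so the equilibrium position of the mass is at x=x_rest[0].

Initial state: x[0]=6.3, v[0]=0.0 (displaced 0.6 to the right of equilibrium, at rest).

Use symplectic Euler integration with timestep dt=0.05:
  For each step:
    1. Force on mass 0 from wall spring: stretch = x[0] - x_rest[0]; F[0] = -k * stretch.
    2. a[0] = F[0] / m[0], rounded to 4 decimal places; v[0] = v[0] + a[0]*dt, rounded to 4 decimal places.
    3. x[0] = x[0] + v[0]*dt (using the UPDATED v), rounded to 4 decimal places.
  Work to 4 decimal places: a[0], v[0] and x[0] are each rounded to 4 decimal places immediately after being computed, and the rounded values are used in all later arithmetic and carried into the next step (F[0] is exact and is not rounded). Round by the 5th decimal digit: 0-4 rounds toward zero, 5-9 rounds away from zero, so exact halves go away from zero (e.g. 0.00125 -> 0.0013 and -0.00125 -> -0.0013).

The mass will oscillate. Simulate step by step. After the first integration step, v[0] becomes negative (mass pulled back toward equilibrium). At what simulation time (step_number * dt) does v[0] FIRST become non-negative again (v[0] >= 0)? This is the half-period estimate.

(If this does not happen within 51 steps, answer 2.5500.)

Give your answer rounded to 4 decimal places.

Answer: 1.6000

Derivation:
Step 0: x=[6.3000] v=[0.0000]
Step 1: x=[6.2940] v=[-0.1200]
Step 2: x=[6.2821] v=[-0.2388]
Step 3: x=[6.2643] v=[-0.3552]
Step 4: x=[6.2409] v=[-0.4681]
Step 5: x=[6.2121] v=[-0.5763]
Step 6: x=[6.1782] v=[-0.6787]
Step 7: x=[6.1395] v=[-0.7743]
Step 8: x=[6.0964] v=[-0.8622]
Step 9: x=[6.0493] v=[-0.9415]
Step 10: x=[5.9987] v=[-1.0114]
Step 11: x=[5.9451] v=[-1.0711]
Step 12: x=[5.8891] v=[-1.1201]
Step 13: x=[5.8312] v=[-1.1579]
Step 14: x=[5.7720] v=[-1.1841]
Step 15: x=[5.7121] v=[-1.1985]
Step 16: x=[5.6521] v=[-1.2009]
Step 17: x=[5.5925] v=[-1.1913]
Step 18: x=[5.5340] v=[-1.1698]
Step 19: x=[5.4772] v=[-1.1366]
Step 20: x=[5.4226] v=[-1.0920]
Step 21: x=[5.3708] v=[-1.0365]
Step 22: x=[5.3223] v=[-0.9707]
Step 23: x=[5.2775] v=[-0.8952]
Step 24: x=[5.2370] v=[-0.8107]
Step 25: x=[5.2011] v=[-0.7181]
Step 26: x=[5.1702] v=[-0.6183]
Step 27: x=[5.1446] v=[-0.5123]
Step 28: x=[5.1245] v=[-0.4012]
Step 29: x=[5.1102] v=[-0.2861]
Step 30: x=[5.1018] v=[-0.1681]
Step 31: x=[5.0994] v=[-0.0485]
Step 32: x=[5.1030] v=[0.0716]
First v>=0 after going negative at step 32, time=1.6000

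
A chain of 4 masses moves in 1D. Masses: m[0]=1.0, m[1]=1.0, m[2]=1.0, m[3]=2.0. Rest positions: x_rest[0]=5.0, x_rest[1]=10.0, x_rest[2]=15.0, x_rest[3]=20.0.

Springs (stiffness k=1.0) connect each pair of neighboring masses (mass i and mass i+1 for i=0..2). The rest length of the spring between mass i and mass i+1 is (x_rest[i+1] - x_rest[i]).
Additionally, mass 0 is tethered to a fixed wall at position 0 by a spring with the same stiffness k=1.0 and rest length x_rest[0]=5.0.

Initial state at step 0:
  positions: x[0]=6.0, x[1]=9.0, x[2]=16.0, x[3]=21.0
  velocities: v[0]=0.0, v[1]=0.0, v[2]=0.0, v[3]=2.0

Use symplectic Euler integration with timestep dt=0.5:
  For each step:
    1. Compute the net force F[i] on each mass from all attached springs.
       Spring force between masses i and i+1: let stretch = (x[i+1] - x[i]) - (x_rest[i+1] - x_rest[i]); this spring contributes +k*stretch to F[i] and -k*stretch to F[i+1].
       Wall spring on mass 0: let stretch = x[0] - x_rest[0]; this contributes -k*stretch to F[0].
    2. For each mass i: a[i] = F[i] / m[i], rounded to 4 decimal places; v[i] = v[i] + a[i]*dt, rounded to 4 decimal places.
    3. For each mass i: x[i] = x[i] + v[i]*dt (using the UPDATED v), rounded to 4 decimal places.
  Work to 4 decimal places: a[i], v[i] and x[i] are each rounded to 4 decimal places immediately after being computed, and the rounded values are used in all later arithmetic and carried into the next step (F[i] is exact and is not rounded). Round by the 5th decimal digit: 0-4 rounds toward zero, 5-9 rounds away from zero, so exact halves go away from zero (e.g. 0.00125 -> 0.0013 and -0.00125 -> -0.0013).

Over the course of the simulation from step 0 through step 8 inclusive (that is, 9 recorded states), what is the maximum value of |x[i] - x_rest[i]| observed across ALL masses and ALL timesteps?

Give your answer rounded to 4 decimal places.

Answer: 4.4786

Derivation:
Step 0: x=[6.0000 9.0000 16.0000 21.0000] v=[0.0000 0.0000 0.0000 2.0000]
Step 1: x=[5.2500 10.0000 15.5000 22.0000] v=[-1.5000 2.0000 -1.0000 2.0000]
Step 2: x=[4.3750 11.1875 15.2500 22.8125] v=[-1.7500 2.3750 -0.5000 1.6250]
Step 3: x=[4.1094 11.6875 15.8750 23.3047] v=[-0.5313 1.0000 1.2500 0.9844]
Step 4: x=[4.7110 11.3399 17.3106 23.4932] v=[1.2031 -0.6953 2.8711 0.3770]
Step 5: x=[5.7921 10.8277 18.7992 23.5339] v=[2.1621 -1.0244 2.9771 0.0814]
Step 6: x=[6.6841 11.0495 19.4786 23.6078] v=[1.7839 0.4436 1.3587 0.1478]
Step 7: x=[6.9964 12.2873 19.0830 23.7906] v=[0.6246 2.4755 -0.7913 0.3655]
Step 8: x=[6.8823 13.9013 18.1653 24.0099] v=[-0.2282 3.2279 -1.8354 0.4386]
Max displacement = 4.4786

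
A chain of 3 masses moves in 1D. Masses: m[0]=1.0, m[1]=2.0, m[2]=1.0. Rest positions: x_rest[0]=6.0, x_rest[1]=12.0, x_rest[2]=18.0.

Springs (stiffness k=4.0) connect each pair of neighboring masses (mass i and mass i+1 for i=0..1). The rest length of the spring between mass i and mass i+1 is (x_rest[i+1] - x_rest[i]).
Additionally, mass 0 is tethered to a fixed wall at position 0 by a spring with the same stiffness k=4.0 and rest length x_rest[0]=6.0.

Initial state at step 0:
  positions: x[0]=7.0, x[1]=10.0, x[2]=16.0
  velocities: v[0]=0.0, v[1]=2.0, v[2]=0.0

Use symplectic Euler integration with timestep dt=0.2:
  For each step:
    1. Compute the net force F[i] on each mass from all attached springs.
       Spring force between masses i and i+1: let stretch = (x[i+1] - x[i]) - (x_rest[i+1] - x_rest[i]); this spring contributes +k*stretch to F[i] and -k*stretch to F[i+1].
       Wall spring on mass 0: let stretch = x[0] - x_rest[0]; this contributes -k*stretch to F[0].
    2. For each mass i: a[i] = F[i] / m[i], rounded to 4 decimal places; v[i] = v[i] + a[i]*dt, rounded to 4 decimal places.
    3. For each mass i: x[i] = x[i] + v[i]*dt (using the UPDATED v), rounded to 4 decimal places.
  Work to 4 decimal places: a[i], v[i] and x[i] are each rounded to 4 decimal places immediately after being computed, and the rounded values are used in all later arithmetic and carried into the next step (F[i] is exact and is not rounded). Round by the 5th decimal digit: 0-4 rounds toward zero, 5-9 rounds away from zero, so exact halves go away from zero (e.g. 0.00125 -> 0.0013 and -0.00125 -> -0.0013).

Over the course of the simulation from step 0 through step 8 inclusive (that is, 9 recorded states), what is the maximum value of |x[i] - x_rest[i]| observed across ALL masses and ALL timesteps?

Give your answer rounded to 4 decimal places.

Step 0: x=[7.0000 10.0000 16.0000] v=[0.0000 2.0000 0.0000]
Step 1: x=[6.3600 10.6400 16.0000] v=[-3.2000 3.2000 0.0000]
Step 2: x=[5.3872 11.3664 16.1024] v=[-4.8640 3.6320 0.5120]
Step 3: x=[4.5091 11.9933 16.4070] v=[-4.3904 3.1347 1.5232]
Step 4: x=[4.1070 12.3746 16.9654] v=[-2.0103 1.9065 2.7922]
Step 5: x=[4.3706 12.4618 17.7493] v=[1.3182 0.4358 3.9196]
Step 6: x=[5.2295 12.3247 18.6472] v=[4.2947 -0.6857 4.4896]
Step 7: x=[6.3870 12.1257 19.4935] v=[5.7873 -0.9948 4.2316]
Step 8: x=[7.4407 12.0571 20.1210] v=[5.2687 -0.3432 3.1374]
Max displacement = 2.1210

Answer: 2.1210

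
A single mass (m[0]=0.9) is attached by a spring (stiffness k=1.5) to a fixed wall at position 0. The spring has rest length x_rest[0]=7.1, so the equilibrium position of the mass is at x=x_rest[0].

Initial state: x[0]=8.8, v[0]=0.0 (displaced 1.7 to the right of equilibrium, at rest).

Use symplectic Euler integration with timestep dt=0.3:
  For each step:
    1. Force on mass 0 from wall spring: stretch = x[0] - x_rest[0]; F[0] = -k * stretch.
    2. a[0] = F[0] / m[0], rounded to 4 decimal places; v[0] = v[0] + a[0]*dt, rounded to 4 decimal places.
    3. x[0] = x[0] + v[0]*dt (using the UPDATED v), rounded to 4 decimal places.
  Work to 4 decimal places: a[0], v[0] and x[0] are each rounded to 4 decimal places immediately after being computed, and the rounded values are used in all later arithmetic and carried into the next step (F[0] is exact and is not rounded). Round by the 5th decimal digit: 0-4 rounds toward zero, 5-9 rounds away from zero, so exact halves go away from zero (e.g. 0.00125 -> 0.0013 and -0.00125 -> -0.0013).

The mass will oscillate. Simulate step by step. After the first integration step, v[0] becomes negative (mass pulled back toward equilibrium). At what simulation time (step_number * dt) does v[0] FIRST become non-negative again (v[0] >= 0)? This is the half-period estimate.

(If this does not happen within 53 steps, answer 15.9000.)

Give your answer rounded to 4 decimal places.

Step 0: x=[8.8000] v=[0.0000]
Step 1: x=[8.5450] v=[-0.8500]
Step 2: x=[8.0733] v=[-1.5725]
Step 3: x=[7.4555] v=[-2.0592]
Step 4: x=[6.7844] v=[-2.2370]
Step 5: x=[6.1606] v=[-2.0792]
Step 6: x=[5.6778] v=[-1.6095]
Step 7: x=[5.4083] v=[-0.8984]
Step 8: x=[5.3925] v=[-0.0526]
Step 9: x=[5.6328] v=[0.8011]
First v>=0 after going negative at step 9, time=2.7000

Answer: 2.7000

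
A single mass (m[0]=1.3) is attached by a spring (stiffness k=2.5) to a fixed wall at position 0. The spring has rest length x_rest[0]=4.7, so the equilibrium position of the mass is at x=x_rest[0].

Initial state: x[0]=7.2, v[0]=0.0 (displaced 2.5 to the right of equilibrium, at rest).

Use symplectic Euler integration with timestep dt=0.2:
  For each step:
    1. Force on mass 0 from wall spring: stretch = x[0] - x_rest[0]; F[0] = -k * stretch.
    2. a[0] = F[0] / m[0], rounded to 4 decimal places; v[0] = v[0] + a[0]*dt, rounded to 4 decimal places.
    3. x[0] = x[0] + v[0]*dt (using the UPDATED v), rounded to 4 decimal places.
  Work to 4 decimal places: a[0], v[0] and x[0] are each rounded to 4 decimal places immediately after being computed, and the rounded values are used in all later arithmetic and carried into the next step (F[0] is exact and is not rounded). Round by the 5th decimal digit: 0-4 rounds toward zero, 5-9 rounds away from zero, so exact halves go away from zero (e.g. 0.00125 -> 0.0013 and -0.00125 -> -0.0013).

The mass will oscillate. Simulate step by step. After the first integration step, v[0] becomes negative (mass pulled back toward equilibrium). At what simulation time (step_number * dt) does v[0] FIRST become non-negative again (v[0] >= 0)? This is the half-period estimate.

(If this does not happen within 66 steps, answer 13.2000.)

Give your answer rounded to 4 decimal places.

Answer: 2.4000

Derivation:
Step 0: x=[7.2000] v=[0.0000]
Step 1: x=[7.0077] v=[-0.9615]
Step 2: x=[6.6379] v=[-1.8491]
Step 3: x=[6.1190] v=[-2.5944]
Step 4: x=[5.4910] v=[-3.1402]
Step 5: x=[4.8021] v=[-3.4444]
Step 6: x=[4.1054] v=[-3.4837]
Step 7: x=[3.4544] v=[-3.2550]
Step 8: x=[2.8992] v=[-2.7759]
Step 9: x=[2.4825] v=[-2.0833]
Step 10: x=[2.2364] v=[-1.2304]
Step 11: x=[2.1798] v=[-0.2829]
Step 12: x=[2.3171] v=[0.6864]
First v>=0 after going negative at step 12, time=2.4000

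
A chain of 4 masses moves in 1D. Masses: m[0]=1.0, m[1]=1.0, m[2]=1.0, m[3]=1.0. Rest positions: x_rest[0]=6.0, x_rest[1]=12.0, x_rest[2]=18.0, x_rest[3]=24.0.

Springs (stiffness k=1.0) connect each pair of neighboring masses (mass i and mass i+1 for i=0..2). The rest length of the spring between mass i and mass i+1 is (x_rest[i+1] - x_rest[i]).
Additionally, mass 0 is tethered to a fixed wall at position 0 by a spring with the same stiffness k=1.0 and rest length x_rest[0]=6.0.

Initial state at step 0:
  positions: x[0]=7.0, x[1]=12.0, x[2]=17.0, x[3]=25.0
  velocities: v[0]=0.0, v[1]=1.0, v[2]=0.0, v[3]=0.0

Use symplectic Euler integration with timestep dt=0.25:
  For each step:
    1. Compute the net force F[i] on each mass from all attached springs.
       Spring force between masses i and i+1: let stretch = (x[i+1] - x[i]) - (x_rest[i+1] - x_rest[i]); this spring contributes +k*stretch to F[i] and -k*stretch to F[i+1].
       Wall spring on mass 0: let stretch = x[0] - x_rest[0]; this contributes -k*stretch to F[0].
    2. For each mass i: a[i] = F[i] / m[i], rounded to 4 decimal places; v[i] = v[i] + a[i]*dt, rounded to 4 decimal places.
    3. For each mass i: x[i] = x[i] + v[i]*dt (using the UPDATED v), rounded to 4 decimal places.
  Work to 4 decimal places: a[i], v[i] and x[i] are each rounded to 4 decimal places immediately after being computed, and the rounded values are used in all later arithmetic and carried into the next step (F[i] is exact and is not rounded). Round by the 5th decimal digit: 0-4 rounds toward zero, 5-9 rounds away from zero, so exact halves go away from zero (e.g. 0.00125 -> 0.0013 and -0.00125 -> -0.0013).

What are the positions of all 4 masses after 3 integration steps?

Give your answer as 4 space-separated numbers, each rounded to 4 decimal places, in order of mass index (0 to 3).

Answer: 6.3851 12.6490 18.0328 24.3454

Derivation:
Step 0: x=[7.0000 12.0000 17.0000 25.0000] v=[0.0000 1.0000 0.0000 0.0000]
Step 1: x=[6.8750 12.2500 17.1875 24.8750] v=[-0.5000 1.0000 0.7500 -0.5000]
Step 2: x=[6.6563 12.4727 17.5469 24.6445] v=[-0.8750 0.8906 1.4375 -0.9219]
Step 3: x=[6.3851 12.6490 18.0328 24.3454] v=[-1.0850 0.7051 1.9434 -1.1963]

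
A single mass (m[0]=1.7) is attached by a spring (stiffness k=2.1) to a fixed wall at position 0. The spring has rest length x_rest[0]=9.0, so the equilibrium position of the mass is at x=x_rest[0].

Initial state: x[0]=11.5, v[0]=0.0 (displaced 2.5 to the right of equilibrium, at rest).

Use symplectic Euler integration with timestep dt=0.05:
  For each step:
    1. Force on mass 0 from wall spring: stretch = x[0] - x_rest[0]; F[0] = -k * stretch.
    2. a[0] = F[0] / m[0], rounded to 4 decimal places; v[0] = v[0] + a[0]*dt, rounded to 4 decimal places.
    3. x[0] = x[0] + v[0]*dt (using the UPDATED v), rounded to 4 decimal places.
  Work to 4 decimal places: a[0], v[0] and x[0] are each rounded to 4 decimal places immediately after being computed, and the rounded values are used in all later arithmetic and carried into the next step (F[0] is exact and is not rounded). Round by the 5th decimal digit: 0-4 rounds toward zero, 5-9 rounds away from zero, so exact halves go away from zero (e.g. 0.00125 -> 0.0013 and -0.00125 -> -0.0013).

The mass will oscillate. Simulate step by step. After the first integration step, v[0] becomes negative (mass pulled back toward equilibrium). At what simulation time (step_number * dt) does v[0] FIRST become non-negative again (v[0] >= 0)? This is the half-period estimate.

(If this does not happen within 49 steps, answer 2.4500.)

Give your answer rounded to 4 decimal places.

Answer: 2.4500

Derivation:
Step 0: x=[11.5000] v=[0.0000]
Step 1: x=[11.4923] v=[-0.1544]
Step 2: x=[11.4769] v=[-0.3083]
Step 3: x=[11.4538] v=[-0.4613]
Step 4: x=[11.4232] v=[-0.6129]
Step 5: x=[11.3851] v=[-0.7626]
Step 6: x=[11.3396] v=[-0.9099]
Step 7: x=[11.2869] v=[-1.0544]
Step 8: x=[11.2271] v=[-1.1957]
Step 9: x=[11.1604] v=[-1.3333]
Step 10: x=[11.0871] v=[-1.4667]
Step 11: x=[11.0073] v=[-1.5956]
Step 12: x=[10.9213] v=[-1.7196]
Step 13: x=[10.8294] v=[-1.8383]
Step 14: x=[10.7318] v=[-1.9513]
Step 15: x=[10.6289] v=[-2.0583]
Step 16: x=[10.5210] v=[-2.1589]
Step 17: x=[10.4084] v=[-2.2528]
Step 18: x=[10.2914] v=[-2.3398]
Step 19: x=[10.1704] v=[-2.4196]
Step 20: x=[10.0458] v=[-2.4919]
Step 21: x=[9.9180] v=[-2.5565]
Step 22: x=[9.7873] v=[-2.6132]
Step 23: x=[9.6542] v=[-2.6618]
Step 24: x=[9.5191] v=[-2.7022]
Step 25: x=[9.3824] v=[-2.7343]
Step 26: x=[9.2445] v=[-2.7579]
Step 27: x=[9.1059] v=[-2.7730]
Step 28: x=[8.9669] v=[-2.7795]
Step 29: x=[8.8280] v=[-2.7775]
Step 30: x=[8.6897] v=[-2.7669]
Step 31: x=[8.5523] v=[-2.7477]
Step 32: x=[8.4163] v=[-2.7201]
Step 33: x=[8.2821] v=[-2.6841]
Step 34: x=[8.1501] v=[-2.6398]
Step 35: x=[8.0207] v=[-2.5873]
Step 36: x=[7.8944] v=[-2.5268]
Step 37: x=[7.7715] v=[-2.4585]
Step 38: x=[7.6524] v=[-2.3826]
Step 39: x=[7.5374] v=[-2.2994]
Step 40: x=[7.4269] v=[-2.2091]
Step 41: x=[7.3213] v=[-2.1119]
Step 42: x=[7.2209] v=[-2.0082]
Step 43: x=[7.1260] v=[-1.8983]
Step 44: x=[7.0369] v=[-1.7826]
Step 45: x=[6.9538] v=[-1.6614]
Step 46: x=[6.8771] v=[-1.5350]
Step 47: x=[6.8069] v=[-1.4039]
Step 48: x=[6.7435] v=[-1.2684]
Step 49: x=[6.6871] v=[-1.1290]
v[0] did not become non-negative within 49 steps; using fallback time=2.4500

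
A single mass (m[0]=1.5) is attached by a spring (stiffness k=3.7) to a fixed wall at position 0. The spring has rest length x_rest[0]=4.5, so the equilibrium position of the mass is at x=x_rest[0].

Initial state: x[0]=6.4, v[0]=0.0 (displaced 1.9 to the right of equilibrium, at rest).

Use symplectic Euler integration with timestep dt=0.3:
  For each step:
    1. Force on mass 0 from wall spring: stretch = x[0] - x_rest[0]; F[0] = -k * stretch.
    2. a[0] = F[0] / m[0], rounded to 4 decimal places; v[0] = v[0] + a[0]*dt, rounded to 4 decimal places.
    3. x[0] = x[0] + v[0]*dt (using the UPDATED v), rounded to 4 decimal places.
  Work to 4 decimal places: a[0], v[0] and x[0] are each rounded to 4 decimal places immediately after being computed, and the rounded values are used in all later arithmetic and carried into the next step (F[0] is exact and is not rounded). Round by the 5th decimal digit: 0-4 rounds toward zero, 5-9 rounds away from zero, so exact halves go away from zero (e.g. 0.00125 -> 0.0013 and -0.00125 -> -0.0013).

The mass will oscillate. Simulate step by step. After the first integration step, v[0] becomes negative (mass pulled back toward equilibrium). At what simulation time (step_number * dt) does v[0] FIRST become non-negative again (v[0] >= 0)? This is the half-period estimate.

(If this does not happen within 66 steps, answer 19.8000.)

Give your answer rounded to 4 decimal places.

Step 0: x=[6.4000] v=[0.0000]
Step 1: x=[5.9782] v=[-1.4060]
Step 2: x=[5.2282] v=[-2.4999]
Step 3: x=[4.3166] v=[-3.0388]
Step 4: x=[3.4457] v=[-2.9031]
Step 5: x=[2.8088] v=[-2.1229]
Step 6: x=[2.5474] v=[-0.8714]
Step 7: x=[2.7195] v=[0.5735]
First v>=0 after going negative at step 7, time=2.1000

Answer: 2.1000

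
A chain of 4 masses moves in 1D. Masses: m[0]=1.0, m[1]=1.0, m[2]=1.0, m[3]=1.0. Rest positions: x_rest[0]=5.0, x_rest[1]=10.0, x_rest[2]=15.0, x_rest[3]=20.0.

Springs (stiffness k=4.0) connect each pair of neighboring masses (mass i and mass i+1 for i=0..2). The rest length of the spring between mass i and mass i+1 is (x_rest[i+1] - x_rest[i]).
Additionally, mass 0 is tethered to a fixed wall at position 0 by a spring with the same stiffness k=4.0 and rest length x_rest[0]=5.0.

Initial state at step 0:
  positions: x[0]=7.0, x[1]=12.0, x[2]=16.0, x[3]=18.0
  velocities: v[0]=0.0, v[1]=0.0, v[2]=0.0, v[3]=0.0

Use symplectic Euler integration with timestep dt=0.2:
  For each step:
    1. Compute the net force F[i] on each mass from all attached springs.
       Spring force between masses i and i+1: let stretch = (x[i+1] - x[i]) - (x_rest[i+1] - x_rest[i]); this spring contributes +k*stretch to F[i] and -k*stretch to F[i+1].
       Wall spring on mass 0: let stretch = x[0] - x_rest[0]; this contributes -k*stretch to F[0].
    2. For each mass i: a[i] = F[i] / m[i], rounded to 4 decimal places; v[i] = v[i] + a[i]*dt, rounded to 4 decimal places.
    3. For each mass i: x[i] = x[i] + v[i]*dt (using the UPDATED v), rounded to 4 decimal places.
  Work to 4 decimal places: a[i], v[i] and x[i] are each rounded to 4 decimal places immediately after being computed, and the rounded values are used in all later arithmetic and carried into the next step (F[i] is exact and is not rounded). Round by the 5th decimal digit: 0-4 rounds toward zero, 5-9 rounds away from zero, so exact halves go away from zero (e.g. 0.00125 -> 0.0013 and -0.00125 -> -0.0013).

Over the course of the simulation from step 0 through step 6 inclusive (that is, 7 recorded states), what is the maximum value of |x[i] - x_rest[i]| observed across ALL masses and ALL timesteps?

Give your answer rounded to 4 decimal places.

Step 0: x=[7.0000 12.0000 16.0000 18.0000] v=[0.0000 0.0000 0.0000 0.0000]
Step 1: x=[6.6800 11.8400 15.6800 18.4800] v=[-1.6000 -0.8000 -1.6000 2.4000]
Step 2: x=[6.1168 11.4688 15.1936 19.3120] v=[-2.8160 -1.8560 -2.4320 4.1600]
Step 3: x=[5.4312 10.8372 14.7702 20.2851] v=[-3.4278 -3.1578 -2.1171 4.8653]
Step 4: x=[4.7416 9.9700 14.5999 21.1758] v=[-3.4480 -4.3362 -0.8516 4.4534]
Step 5: x=[4.1299 9.0070 14.7409 21.8143] v=[-3.0586 -4.8150 0.7052 3.1927]
Step 6: x=[3.6377 8.1811 15.0963 22.1211] v=[-2.4608 -4.1296 1.7768 1.5340]
Max displacement = 2.1211

Answer: 2.1211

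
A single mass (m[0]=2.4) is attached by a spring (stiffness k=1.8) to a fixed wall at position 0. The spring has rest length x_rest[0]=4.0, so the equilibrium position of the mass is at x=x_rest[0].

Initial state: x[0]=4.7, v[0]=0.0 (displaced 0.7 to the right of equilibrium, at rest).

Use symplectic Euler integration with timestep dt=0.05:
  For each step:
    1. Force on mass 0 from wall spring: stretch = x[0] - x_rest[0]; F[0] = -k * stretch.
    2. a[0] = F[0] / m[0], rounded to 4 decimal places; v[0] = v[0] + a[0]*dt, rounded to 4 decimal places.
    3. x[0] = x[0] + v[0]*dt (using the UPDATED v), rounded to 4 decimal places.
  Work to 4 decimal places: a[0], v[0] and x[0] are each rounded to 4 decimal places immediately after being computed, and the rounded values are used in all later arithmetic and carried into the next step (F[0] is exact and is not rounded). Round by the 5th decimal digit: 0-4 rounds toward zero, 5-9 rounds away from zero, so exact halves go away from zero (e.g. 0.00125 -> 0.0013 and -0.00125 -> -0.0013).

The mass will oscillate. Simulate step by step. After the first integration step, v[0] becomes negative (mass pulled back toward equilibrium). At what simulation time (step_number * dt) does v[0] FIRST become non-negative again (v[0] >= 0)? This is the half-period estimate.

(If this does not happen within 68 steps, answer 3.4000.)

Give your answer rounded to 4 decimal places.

Step 0: x=[4.7000] v=[0.0000]
Step 1: x=[4.6987] v=[-0.0263]
Step 2: x=[4.6961] v=[-0.0525]
Step 3: x=[4.6922] v=[-0.0786]
Step 4: x=[4.6870] v=[-0.1046]
Step 5: x=[4.6805] v=[-0.1304]
Step 6: x=[4.6727] v=[-0.1559]
Step 7: x=[4.6636] v=[-0.1811]
Step 8: x=[4.6533] v=[-0.2060]
Step 9: x=[4.6418] v=[-0.2305]
Step 10: x=[4.6291] v=[-0.2546]
Step 11: x=[4.6152] v=[-0.2782]
Step 12: x=[4.6001] v=[-0.3013]
Step 13: x=[4.5839] v=[-0.3238]
Step 14: x=[4.5666] v=[-0.3457]
Step 15: x=[4.5483] v=[-0.3670]
Step 16: x=[4.5289] v=[-0.3876]
Step 17: x=[4.5085] v=[-0.4074]
Step 18: x=[4.4872] v=[-0.4265]
Step 19: x=[4.4650] v=[-0.4448]
Step 20: x=[4.4419] v=[-0.4622]
Step 21: x=[4.4180] v=[-0.4788]
Step 22: x=[4.3933] v=[-0.4945]
Step 23: x=[4.3678] v=[-0.5093]
Step 24: x=[4.3416] v=[-0.5231]
Step 25: x=[4.3148] v=[-0.5359]
Step 26: x=[4.2874] v=[-0.5477]
Step 27: x=[4.2595] v=[-0.5585]
Step 28: x=[4.2311] v=[-0.5682]
Step 29: x=[4.2023] v=[-0.5769]
Step 30: x=[4.1731] v=[-0.5845]
Step 31: x=[4.1436] v=[-0.5910]
Step 32: x=[4.1138] v=[-0.5964]
Step 33: x=[4.0838] v=[-0.6007]
Step 34: x=[4.0536] v=[-0.6038]
Step 35: x=[4.0233] v=[-0.6058]
Step 36: x=[3.9930] v=[-0.6067]
Step 37: x=[3.9627] v=[-0.6064]
Step 38: x=[3.9325] v=[-0.6050]
Step 39: x=[3.9024] v=[-0.6025]
Step 40: x=[3.8725] v=[-0.5988]
Step 41: x=[3.8428] v=[-0.5940]
Step 42: x=[3.8134] v=[-0.5881]
Step 43: x=[3.7843] v=[-0.5811]
Step 44: x=[3.7557] v=[-0.5730]
Step 45: x=[3.7275] v=[-0.5638]
Step 46: x=[3.6998] v=[-0.5536]
Step 47: x=[3.6727] v=[-0.5423]
Step 48: x=[3.6462] v=[-0.5300]
Step 49: x=[3.6204] v=[-0.5167]
Step 50: x=[3.5953] v=[-0.5025]
Step 51: x=[3.5709] v=[-0.4873]
Step 52: x=[3.5473] v=[-0.4712]
Step 53: x=[3.5246] v=[-0.4542]
Step 54: x=[3.5028] v=[-0.4364]
Step 55: x=[3.4819] v=[-0.4178]
Step 56: x=[3.4620] v=[-0.3984]
Step 57: x=[3.4431] v=[-0.3782]
Step 58: x=[3.4252] v=[-0.3573]
Step 59: x=[3.4084] v=[-0.3357]
Step 60: x=[3.3927] v=[-0.3135]
Step 61: x=[3.3782] v=[-0.2907]
Step 62: x=[3.3648] v=[-0.2674]
Step 63: x=[3.3526] v=[-0.2436]
Step 64: x=[3.3416] v=[-0.2193]
Step 65: x=[3.3319] v=[-0.1946]
Step 66: x=[3.3234] v=[-0.1695]
Step 67: x=[3.3162] v=[-0.1441]
Step 68: x=[3.3103] v=[-0.1185]
v[0] did not become non-negative within 68 steps; using fallback time=3.4000

Answer: 3.4000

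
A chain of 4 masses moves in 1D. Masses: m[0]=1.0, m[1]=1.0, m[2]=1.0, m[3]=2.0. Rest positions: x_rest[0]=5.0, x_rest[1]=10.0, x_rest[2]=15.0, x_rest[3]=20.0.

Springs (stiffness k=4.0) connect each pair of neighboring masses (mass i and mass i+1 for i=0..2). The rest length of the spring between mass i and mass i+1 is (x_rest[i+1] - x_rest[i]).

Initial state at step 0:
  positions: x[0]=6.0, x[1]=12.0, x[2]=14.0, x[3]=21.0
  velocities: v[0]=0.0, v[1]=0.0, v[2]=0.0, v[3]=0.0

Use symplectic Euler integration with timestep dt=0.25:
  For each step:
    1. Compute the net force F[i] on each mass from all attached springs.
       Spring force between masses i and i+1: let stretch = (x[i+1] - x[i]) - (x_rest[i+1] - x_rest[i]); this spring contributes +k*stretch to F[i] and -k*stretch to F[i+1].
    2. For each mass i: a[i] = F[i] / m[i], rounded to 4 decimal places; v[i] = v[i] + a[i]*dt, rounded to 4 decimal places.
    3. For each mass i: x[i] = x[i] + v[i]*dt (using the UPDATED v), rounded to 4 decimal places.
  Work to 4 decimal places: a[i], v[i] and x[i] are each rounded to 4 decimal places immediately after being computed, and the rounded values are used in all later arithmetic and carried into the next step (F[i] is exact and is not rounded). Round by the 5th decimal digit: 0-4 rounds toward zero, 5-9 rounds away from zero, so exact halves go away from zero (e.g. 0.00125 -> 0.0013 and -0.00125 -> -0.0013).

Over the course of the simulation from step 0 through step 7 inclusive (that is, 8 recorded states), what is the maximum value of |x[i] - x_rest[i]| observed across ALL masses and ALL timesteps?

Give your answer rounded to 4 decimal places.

Answer: 2.5469

Derivation:
Step 0: x=[6.0000 12.0000 14.0000 21.0000] v=[0.0000 0.0000 0.0000 0.0000]
Step 1: x=[6.2500 11.0000 15.2500 20.7500] v=[1.0000 -4.0000 5.0000 -1.0000]
Step 2: x=[6.4375 9.8750 16.8125 20.4375] v=[0.7500 -4.5000 6.2500 -1.2500]
Step 3: x=[6.2344 9.6250 17.5469 20.2969] v=[-0.8125 -1.0000 2.9375 -0.5625]
Step 4: x=[5.6289 10.5078 16.9883 20.4375] v=[-2.4219 3.5313 -2.2344 0.5625]
Step 5: x=[4.9932 11.7910 15.6719 20.7720] v=[-2.5430 5.1329 -5.2657 1.3379]
Step 6: x=[4.8069 12.3450 14.6603 21.0940] v=[-0.7452 2.2160 -4.0465 1.2879]
Step 7: x=[5.2551 11.5933 14.6783 21.2368] v=[1.7929 -3.0068 0.0719 0.5711]
Max displacement = 2.5469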